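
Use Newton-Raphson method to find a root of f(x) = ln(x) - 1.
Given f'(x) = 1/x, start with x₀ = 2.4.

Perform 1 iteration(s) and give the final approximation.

f(x) = ln(x) - 1
f'(x) = 1/x
x₀ = 2.4

Newton-Raphson formula: x_{n+1} = x_n - f(x_n)/f'(x_n)

Iteration 1:
  f(2.400000) = -0.124531
  f'(2.400000) = 0.416667
  x_1 = 2.400000 - (-0.124531)/0.416667 = 2.698875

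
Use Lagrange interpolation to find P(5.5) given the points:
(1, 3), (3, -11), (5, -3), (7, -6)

Lagrange interpolation formula:
P(x) = Σ yᵢ × Lᵢ(x)
where Lᵢ(x) = Π_{j≠i} (x - xⱼ)/(xᵢ - xⱼ)

L_0(5.5) = (5.5 - 3)/(1 - 3) × (5.5 - 5)/(1 - 5) × (5.5 - 7)/(1 - 7) = 0.039062
L_1(5.5) = (5.5 - 1)/(3 - 1) × (5.5 - 5)/(3 - 5) × (5.5 - 7)/(3 - 7) = -0.210938
L_2(5.5) = (5.5 - 1)/(5 - 1) × (5.5 - 3)/(5 - 3) × (5.5 - 7)/(5 - 7) = 1.054688
L_3(5.5) = (5.5 - 1)/(7 - 1) × (5.5 - 3)/(7 - 3) × (5.5 - 5)/(7 - 5) = 0.117188

P(5.5) = 3×L_0(5.5) + (-11)×L_1(5.5) + (-3)×L_2(5.5) + (-6)×L_3(5.5)
P(5.5) = -1.429688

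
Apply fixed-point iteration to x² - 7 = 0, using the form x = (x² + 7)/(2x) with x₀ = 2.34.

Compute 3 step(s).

Equation: x² - 7 = 0
Fixed-point form: x = (x² + 7)/(2x)
x₀ = 2.34

x_1 = g(2.340000) = 2.665726
x_2 = g(2.665726) = 2.645826
x_3 = g(2.645826) = 2.645751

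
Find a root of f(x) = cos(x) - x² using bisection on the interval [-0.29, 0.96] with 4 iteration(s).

f(x) = cos(x) - x²
Initial interval: [-0.29, 0.96]

Iteration 1:
  c_1 = (-0.290000 + 0.960000)/2 = 0.335000
  f(c_1) = f(0.335000) = 0.832185
  f(a) × f(c) ≥ 0, new interval: [0.335000, 0.960000]
Iteration 2:
  c_2 = (0.335000 + 0.960000)/2 = 0.647500
  f(c_2) = f(0.647500) = 0.378338
  f(a) × f(c) ≥ 0, new interval: [0.647500, 0.960000]
Iteration 3:
  c_3 = (0.647500 + 0.960000)/2 = 0.803750
  f(c_3) = f(0.803750) = 0.047998
  f(a) × f(c) ≥ 0, new interval: [0.803750, 0.960000]
Iteration 4:
  c_4 = (0.803750 + 0.960000)/2 = 0.881875
  f(c_4) = f(0.881875) = -0.141999
  f(a) × f(c) < 0, new interval: [0.803750, 0.881875]

After 4 iteration(s), the approximation is c_4 = 0.881875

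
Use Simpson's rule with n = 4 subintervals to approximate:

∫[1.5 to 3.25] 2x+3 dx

f(x) = 2x+3
a = 1.5, b = 3.25, n = 4
h = (b - a)/n = 0.437500

Simpson's rule: (h/3)[f(x₀) + 4f(x₁) + 2f(x₂) + ... + f(xₙ)]

x_0 = 1.5000, f(x_0) = 6.000000, coefficient = 1
x_1 = 1.9375, f(x_1) = 6.875000, coefficient = 4
x_2 = 2.3750, f(x_2) = 7.750000, coefficient = 2
x_3 = 2.8125, f(x_3) = 8.625000, coefficient = 4
x_4 = 3.2500, f(x_4) = 9.500000, coefficient = 1

I ≈ (0.437500/3) × 93.000000 = 13.562500
Exact value: 13.562500
Error: 0.000000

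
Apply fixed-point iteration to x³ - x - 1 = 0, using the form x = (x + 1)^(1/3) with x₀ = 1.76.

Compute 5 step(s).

Equation: x³ - x - 1 = 0
Fixed-point form: x = (x + 1)^(1/3)
x₀ = 1.76

x_1 = g(1.760000) = 1.402716
x_2 = g(1.402716) = 1.339371
x_3 = g(1.339371) = 1.327495
x_4 = g(1.327495) = 1.325245
x_5 = g(1.325245) = 1.324818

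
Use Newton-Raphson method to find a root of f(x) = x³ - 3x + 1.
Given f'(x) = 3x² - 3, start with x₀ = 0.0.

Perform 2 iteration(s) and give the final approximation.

f(x) = x³ - 3x + 1
f'(x) = 3x² - 3
x₀ = 0.0

Newton-Raphson formula: x_{n+1} = x_n - f(x_n)/f'(x_n)

Iteration 1:
  f(0.000000) = 1.000000
  f'(0.000000) = -3.000000
  x_1 = 0.000000 - 1.000000/(-3.000000) = 0.333333
Iteration 2:
  f(0.333333) = 0.037037
  f'(0.333333) = -2.666667
  x_2 = 0.333333 - 0.037037/(-2.666667) = 0.347222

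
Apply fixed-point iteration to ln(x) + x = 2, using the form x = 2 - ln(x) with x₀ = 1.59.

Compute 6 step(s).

Equation: ln(x) + x = 2
Fixed-point form: x = 2 - ln(x)
x₀ = 1.59

x_1 = g(1.590000) = 1.536266
x_2 = g(1.536266) = 1.570645
x_3 = g(1.570645) = 1.548514
x_4 = g(1.548514) = 1.562705
x_5 = g(1.562705) = 1.553582
x_6 = g(1.553582) = 1.559437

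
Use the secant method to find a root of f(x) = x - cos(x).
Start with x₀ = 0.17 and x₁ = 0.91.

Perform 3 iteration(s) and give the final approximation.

f(x) = x - cos(x)
x₀ = 0.17, x₁ = 0.91

Secant formula: x_{n+1} = x_n - f(x_n)(x_n - x_{n-1})/(f(x_n) - f(x_{n-1}))

Iteration 1:
  f(0.170000) = -0.815585
  f(0.910000) = 0.296254
  x_2 = 0.910000 - 0.296254×(0.910000 - 0.170000)/(0.296254 - (-0.815585))
       = 0.712824
Iteration 2:
  f(0.910000) = 0.296254
  f(0.712824) = -0.043694
  x_3 = 0.712824 - (-0.043694)×(0.712824 - 0.910000)/(-0.043694 - 0.296254)
       = 0.738167
Iteration 3:
  f(0.712824) = -0.043694
  f(0.738167) = -0.001536
  x_4 = 0.738167 - (-0.001536)×(0.738167 - 0.712824)/(-0.001536 - (-0.043694))
       = 0.739091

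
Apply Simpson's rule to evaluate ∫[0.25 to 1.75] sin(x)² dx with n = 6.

f(x) = sin(x)²
a = 0.25, b = 1.75, n = 6
h = (b - a)/n = 0.250000

Simpson's rule: (h/3)[f(x₀) + 4f(x₁) + 2f(x₂) + ... + f(xₙ)]

x_0 = 0.2500, f(x_0) = 0.061209, coefficient = 1
x_1 = 0.5000, f(x_1) = 0.229849, coefficient = 4
x_2 = 0.7500, f(x_2) = 0.464631, coefficient = 2
x_3 = 1.0000, f(x_3) = 0.708073, coefficient = 4
x_4 = 1.2500, f(x_4) = 0.900572, coefficient = 2
x_5 = 1.5000, f(x_5) = 0.994996, coefficient = 4
x_6 = 1.7500, f(x_6) = 0.968228, coefficient = 1

I ≈ (0.250000/3) × 11.491518 = 0.957626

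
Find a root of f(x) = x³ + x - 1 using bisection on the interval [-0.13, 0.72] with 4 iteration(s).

f(x) = x³ + x - 1
Initial interval: [-0.13, 0.72]

Iteration 1:
  c_1 = (-0.130000 + 0.720000)/2 = 0.295000
  f(c_1) = f(0.295000) = -0.679328
  f(a) × f(c) ≥ 0, new interval: [0.295000, 0.720000]
Iteration 2:
  c_2 = (0.295000 + 0.720000)/2 = 0.507500
  f(c_2) = f(0.507500) = -0.361790
  f(a) × f(c) ≥ 0, new interval: [0.507500, 0.720000]
Iteration 3:
  c_3 = (0.507500 + 0.720000)/2 = 0.613750
  f(c_3) = f(0.613750) = -0.155057
  f(a) × f(c) ≥ 0, new interval: [0.613750, 0.720000]
Iteration 4:
  c_4 = (0.613750 + 0.720000)/2 = 0.666875
  f(c_4) = f(0.666875) = -0.036551
  f(a) × f(c) ≥ 0, new interval: [0.666875, 0.720000]

After 4 iteration(s), the approximation is c_4 = 0.666875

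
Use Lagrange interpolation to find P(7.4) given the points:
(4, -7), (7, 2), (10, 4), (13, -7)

Lagrange interpolation formula:
P(x) = Σ yᵢ × Lᵢ(x)
where Lᵢ(x) = Π_{j≠i} (x - xⱼ)/(xᵢ - xⱼ)

L_0(7.4) = (7.4 - 7)/(4 - 7) × (7.4 - 10)/(4 - 10) × (7.4 - 13)/(4 - 13) = -0.035951
L_1(7.4) = (7.4 - 4)/(7 - 4) × (7.4 - 10)/(7 - 10) × (7.4 - 13)/(7 - 13) = 0.916741
L_2(7.4) = (7.4 - 4)/(10 - 4) × (7.4 - 7)/(10 - 7) × (7.4 - 13)/(10 - 13) = 0.141037
L_3(7.4) = (7.4 - 4)/(13 - 4) × (7.4 - 7)/(13 - 7) × (7.4 - 10)/(13 - 10) = -0.021827

P(7.4) = (-7)×L_0(7.4) + 2×L_1(7.4) + 4×L_2(7.4) + (-7)×L_3(7.4)
P(7.4) = 2.802074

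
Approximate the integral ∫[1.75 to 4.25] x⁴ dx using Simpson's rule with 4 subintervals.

f(x) = x⁴
a = 1.75, b = 4.25, n = 4
h = (b - a)/n = 0.625000

Simpson's rule: (h/3)[f(x₀) + 4f(x₁) + 2f(x₂) + ... + f(xₙ)]

x_0 = 1.7500, f(x_0) = 9.378906, coefficient = 1
x_1 = 2.3750, f(x_1) = 31.816650, coefficient = 4
x_2 = 3.0000, f(x_2) = 81.000000, coefficient = 2
x_3 = 3.6250, f(x_3) = 172.676025, coefficient = 4
x_4 = 4.2500, f(x_4) = 326.253906, coefficient = 1

I ≈ (0.625000/3) × 1315.603516 = 274.084066
Exact value: 274.033203
Error: 0.050863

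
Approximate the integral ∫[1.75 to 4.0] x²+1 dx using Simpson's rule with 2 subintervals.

f(x) = x²+1
a = 1.75, b = 4.0, n = 2
h = (b - a)/n = 1.125000

Simpson's rule: (h/3)[f(x₀) + 4f(x₁) + 2f(x₂) + ... + f(xₙ)]

x_0 = 1.7500, f(x_0) = 4.062500, coefficient = 1
x_1 = 2.8750, f(x_1) = 9.265625, coefficient = 4
x_2 = 4.0000, f(x_2) = 17.000000, coefficient = 1

I ≈ (1.125000/3) × 58.125000 = 21.796875
Exact value: 21.796875
Error: 0.000000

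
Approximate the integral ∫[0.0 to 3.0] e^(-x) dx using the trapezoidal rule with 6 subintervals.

f(x) = e^(-x)
a = 0.0, b = 3.0, n = 6
h = (b - a)/n = 0.500000

Trapezoidal rule: (h/2)[f(x₀) + 2f(x₁) + 2f(x₂) + ... + f(xₙ)]

x_0 = 0.0000, f(x_0) = 1.000000, coefficient = 1
x_1 = 0.5000, f(x_1) = 0.606531, coefficient = 2
x_2 = 1.0000, f(x_2) = 0.367879, coefficient = 2
x_3 = 1.5000, f(x_3) = 0.223130, coefficient = 2
x_4 = 2.0000, f(x_4) = 0.135335, coefficient = 2
x_5 = 2.5000, f(x_5) = 0.082085, coefficient = 2
x_6 = 3.0000, f(x_6) = 0.049787, coefficient = 1

I ≈ (0.500000/2) × 3.879708 = 0.969927
Exact value: 0.950213
Error: 0.019714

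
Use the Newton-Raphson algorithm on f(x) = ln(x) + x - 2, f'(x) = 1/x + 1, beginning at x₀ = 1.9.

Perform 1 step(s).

f(x) = ln(x) + x - 2
f'(x) = 1/x + 1
x₀ = 1.9

Newton-Raphson formula: x_{n+1} = x_n - f(x_n)/f'(x_n)

Iteration 1:
  f(1.900000) = 0.541854
  f'(1.900000) = 1.526316
  x_1 = 1.900000 - 0.541854/1.526316 = 1.544992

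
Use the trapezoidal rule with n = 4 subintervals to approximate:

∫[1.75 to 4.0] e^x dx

f(x) = e^x
a = 1.75, b = 4.0, n = 4
h = (b - a)/n = 0.562500

Trapezoidal rule: (h/2)[f(x₀) + 2f(x₁) + 2f(x₂) + ... + f(xₙ)]

x_0 = 1.7500, f(x_0) = 5.754603, coefficient = 1
x_1 = 2.3125, f(x_1) = 10.099642, coefficient = 2
x_2 = 2.8750, f(x_2) = 17.725424, coefficient = 2
x_3 = 3.4375, f(x_3) = 31.109088, coefficient = 2
x_4 = 4.0000, f(x_4) = 54.598150, coefficient = 1

I ≈ (0.562500/2) × 178.221062 = 50.124674
Exact value: 48.843547
Error: 1.281126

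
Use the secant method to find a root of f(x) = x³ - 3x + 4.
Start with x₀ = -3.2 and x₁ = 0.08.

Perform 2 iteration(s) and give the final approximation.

f(x) = x³ - 3x + 4
x₀ = -3.2, x₁ = 0.08

Secant formula: x_{n+1} = x_n - f(x_n)(x_n - x_{n-1})/(f(x_n) - f(x_{n-1}))

Iteration 1:
  f(-3.200000) = -19.168000
  f(0.080000) = 3.760512
  x_2 = 0.080000 - 3.760512×(0.080000 - (-3.200000))/(3.760512 - (-19.168000))
       = -0.457954
Iteration 2:
  f(0.080000) = 3.760512
  f(-0.457954) = 5.277818
  x_3 = -0.457954 - 5.277818×(-0.457954 - 0.080000)/(5.277818 - 3.760512)
       = 1.413272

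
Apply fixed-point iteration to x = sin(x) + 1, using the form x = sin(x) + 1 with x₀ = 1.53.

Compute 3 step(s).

Equation: x = sin(x) + 1
Fixed-point form: x = sin(x) + 1
x₀ = 1.53

x_1 = g(1.530000) = 1.999168
x_2 = g(1.999168) = 1.909643
x_3 = g(1.909643) = 1.943139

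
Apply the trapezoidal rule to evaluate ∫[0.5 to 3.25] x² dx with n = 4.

f(x) = x²
a = 0.5, b = 3.25, n = 4
h = (b - a)/n = 0.687500

Trapezoidal rule: (h/2)[f(x₀) + 2f(x₁) + 2f(x₂) + ... + f(xₙ)]

x_0 = 0.5000, f(x_0) = 0.250000, coefficient = 1
x_1 = 1.1875, f(x_1) = 1.410156, coefficient = 2
x_2 = 1.8750, f(x_2) = 3.515625, coefficient = 2
x_3 = 2.5625, f(x_3) = 6.566406, coefficient = 2
x_4 = 3.2500, f(x_4) = 10.562500, coefficient = 1

I ≈ (0.687500/2) × 33.796875 = 11.617676
Exact value: 11.401042
Error: 0.216634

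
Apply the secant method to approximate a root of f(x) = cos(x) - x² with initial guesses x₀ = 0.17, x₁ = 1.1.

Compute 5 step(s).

f(x) = cos(x) - x²
x₀ = 0.17, x₁ = 1.1

Secant formula: x_{n+1} = x_n - f(x_n)(x_n - x_{n-1})/(f(x_n) - f(x_{n-1}))

Iteration 1:
  f(0.170000) = 0.956685
  f(1.100000) = -0.756404
  x_2 = 1.100000 - (-0.756404)×(1.100000 - 0.170000)/(-0.756404 - 0.956685)
       = 0.689364
Iteration 2:
  f(1.100000) = -0.756404
  f(0.689364) = 0.296428
  x_3 = 0.689364 - 0.296428×(0.689364 - 1.100000)/(0.296428 - (-0.756404))
       = 0.804980
Iteration 3:
  f(0.689364) = 0.296428
  f(0.804980) = 0.045133
  x_4 = 0.804980 - 0.045133×(0.804980 - 0.689364)/(0.045133 - 0.296428)
       = 0.825745
Iteration 4:
  f(0.804980) = 0.045133
  f(0.825745) = -0.003845
  x_5 = 0.825745 - (-0.003845)×(0.825745 - 0.804980)/(-0.003845 - 0.045133)
       = 0.824115
Iteration 5:
  f(0.825745) = -0.003845
  f(0.824115) = 0.000042
  x_6 = 0.824115 - 0.000042×(0.824115 - 0.825745)/(0.000042 - (-0.003845))
       = 0.824132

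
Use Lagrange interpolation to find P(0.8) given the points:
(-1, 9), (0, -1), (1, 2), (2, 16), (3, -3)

Lagrange interpolation formula:
P(x) = Σ yᵢ × Lᵢ(x)
where Lᵢ(x) = Π_{j≠i} (x - xⱼ)/(xᵢ - xⱼ)

L_0(0.8) = (0.8 - 0)/(-1 - 0) × (0.8 - 1)/(-1 - 1) × (0.8 - 2)/(-1 - 2) × (0.8 - 3)/(-1 - 3) = -0.017600
L_1(0.8) = (0.8 - (-1))/(0 - (-1)) × (0.8 - 1)/(0 - 1) × (0.8 - 2)/(0 - 2) × (0.8 - 3)/(0 - 3) = 0.158400
L_2(0.8) = (0.8 - (-1))/(1 - (-1)) × (0.8 - 0)/(1 - 0) × (0.8 - 2)/(1 - 2) × (0.8 - 3)/(1 - 3) = 0.950400
L_3(0.8) = (0.8 - (-1))/(2 - (-1)) × (0.8 - 0)/(2 - 0) × (0.8 - 1)/(2 - 1) × (0.8 - 3)/(2 - 3) = -0.105600
L_4(0.8) = (0.8 - (-1))/(3 - (-1)) × (0.8 - 0)/(3 - 0) × (0.8 - 1)/(3 - 1) × (0.8 - 2)/(3 - 2) = 0.014400

P(0.8) = 9×L_0(0.8) + (-1)×L_1(0.8) + 2×L_2(0.8) + 16×L_3(0.8) + (-3)×L_4(0.8)
P(0.8) = -0.148800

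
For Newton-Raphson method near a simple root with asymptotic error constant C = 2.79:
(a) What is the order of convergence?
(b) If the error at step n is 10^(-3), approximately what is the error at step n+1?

(a) Newton-Raphson has quadratic (order 2) convergence near simple roots.
    This means |e_{n+1}| ≈ C|e_n|².

(b) With |e_n| = 10^(-3) and C = 2.79:
    |e_{n+1}| ≈ 2.79 × (10^(-3))² = 2.79 × 10^(-6)

(a) 2 (quadratic); (b) |e_{n+1}| ≈ 2.790e-06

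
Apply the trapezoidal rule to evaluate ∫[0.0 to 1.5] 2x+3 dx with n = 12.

f(x) = 2x+3
a = 0.0, b = 1.5, n = 12
h = (b - a)/n = 0.125000

Trapezoidal rule: (h/2)[f(x₀) + 2f(x₁) + 2f(x₂) + ... + f(xₙ)]

x_0 = 0.0000, f(x_0) = 3.000000, coefficient = 1
x_1 = 0.1250, f(x_1) = 3.250000, coefficient = 2
x_2 = 0.2500, f(x_2) = 3.500000, coefficient = 2
x_3 = 0.3750, f(x_3) = 3.750000, coefficient = 2
x_4 = 0.5000, f(x_4) = 4.000000, coefficient = 2
x_5 = 0.6250, f(x_5) = 4.250000, coefficient = 2
x_6 = 0.7500, f(x_6) = 4.500000, coefficient = 2
x_7 = 0.8750, f(x_7) = 4.750000, coefficient = 2
x_8 = 1.0000, f(x_8) = 5.000000, coefficient = 2
x_9 = 1.1250, f(x_9) = 5.250000, coefficient = 2
x_10 = 1.2500, f(x_10) = 5.500000, coefficient = 2
x_11 = 1.3750, f(x_11) = 5.750000, coefficient = 2
x_12 = 1.5000, f(x_12) = 6.000000, coefficient = 1

I ≈ (0.125000/2) × 108.000000 = 6.750000
Exact value: 6.750000
Error: 0.000000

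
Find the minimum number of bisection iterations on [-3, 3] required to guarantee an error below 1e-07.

We need (b-a)/2^n ≤ 1e-07
(3 - (-3))/2^n ≤ 1e-07
6/2^n ≤ 1e-07
2^n ≥ 60000000
n ≥ log₂(60000000) = 25.84
n ≥ 26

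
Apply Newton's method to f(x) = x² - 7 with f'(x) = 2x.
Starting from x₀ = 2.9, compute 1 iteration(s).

f(x) = x² - 7
f'(x) = 2x
x₀ = 2.9

Newton-Raphson formula: x_{n+1} = x_n - f(x_n)/f'(x_n)

Iteration 1:
  f(2.900000) = 1.410000
  f'(2.900000) = 5.800000
  x_1 = 2.900000 - 1.410000/5.800000 = 2.656897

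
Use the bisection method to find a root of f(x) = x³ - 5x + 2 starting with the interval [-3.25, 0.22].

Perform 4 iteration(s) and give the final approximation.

f(x) = x³ - 5x + 2
Initial interval: [-3.25, 0.22]

Iteration 1:
  c_1 = (-3.250000 + 0.220000)/2 = -1.515000
  f(c_1) = f(-1.515000) = 6.097734
  f(a) × f(c) < 0, new interval: [-3.250000, -1.515000]
Iteration 2:
  c_2 = (-3.250000 + (-1.515000))/2 = -2.382500
  f(c_2) = f(-2.382500) = 0.388700
  f(a) × f(c) < 0, new interval: [-3.250000, -2.382500]
Iteration 3:
  c_3 = (-3.250000 + (-2.382500))/2 = -2.816250
  f(c_3) = f(-2.816250) = -6.255172
  f(a) × f(c) ≥ 0, new interval: [-2.816250, -2.382500]
Iteration 4:
  c_4 = (-2.816250 + (-2.382500))/2 = -2.599375
  f(c_4) = f(-2.599375) = -2.566453
  f(a) × f(c) ≥ 0, new interval: [-2.599375, -2.382500]

After 4 iteration(s), the approximation is c_4 = -2.599375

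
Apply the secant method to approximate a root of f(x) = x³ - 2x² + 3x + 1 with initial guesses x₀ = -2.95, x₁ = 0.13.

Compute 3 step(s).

f(x) = x³ - 2x² + 3x + 1
x₀ = -2.95, x₁ = 0.13

Secant formula: x_{n+1} = x_n - f(x_n)(x_n - x_{n-1})/(f(x_n) - f(x_{n-1}))

Iteration 1:
  f(-2.950000) = -50.927375
  f(0.130000) = 1.358397
  x_2 = 0.130000 - 1.358397×(0.130000 - (-2.950000))/(1.358397 - (-50.927375))
       = 0.049981
Iteration 2:
  f(0.130000) = 1.358397
  f(0.049981) = 1.145071
  x_3 = 0.049981 - 1.145071×(0.049981 - 0.130000)/(1.145071 - 1.358397)
       = -0.379539
Iteration 3:
  f(0.049981) = 1.145071
  f(-0.379539) = -0.481389
  x_4 = -0.379539 - (-0.481389)×(-0.379539 - 0.049981)/(-0.481389 - 1.145071)
       = -0.252413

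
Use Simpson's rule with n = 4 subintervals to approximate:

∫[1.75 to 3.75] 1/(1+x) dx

f(x) = 1/(1+x)
a = 1.75, b = 3.75, n = 4
h = (b - a)/n = 0.500000

Simpson's rule: (h/3)[f(x₀) + 4f(x₁) + 2f(x₂) + ... + f(xₙ)]

x_0 = 1.7500, f(x_0) = 0.363636, coefficient = 1
x_1 = 2.2500, f(x_1) = 0.307692, coefficient = 4
x_2 = 2.7500, f(x_2) = 0.266667, coefficient = 2
x_3 = 3.2500, f(x_3) = 0.235294, coefficient = 4
x_4 = 3.7500, f(x_4) = 0.210526, coefficient = 1

I ≈ (0.500000/3) × 3.279442 = 0.546574
Exact value: 0.546544
Error: 0.000030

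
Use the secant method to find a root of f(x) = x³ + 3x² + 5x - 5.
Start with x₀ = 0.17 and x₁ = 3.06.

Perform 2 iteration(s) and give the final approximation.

f(x) = x³ + 3x² + 5x - 5
x₀ = 0.17, x₁ = 3.06

Secant formula: x_{n+1} = x_n - f(x_n)(x_n - x_{n-1})/(f(x_n) - f(x_{n-1}))

Iteration 1:
  f(0.170000) = -4.058387
  f(3.060000) = 67.043416
  x_2 = 3.060000 - 67.043416×(3.060000 - 0.170000)/(67.043416 - (-4.058387))
       = 0.334957
Iteration 2:
  f(3.060000) = 67.043416
  f(0.334957) = -2.951046
  x_3 = 0.334957 - (-2.951046)×(0.334957 - 3.060000)/(-2.951046 - 67.043416)
       = 0.449848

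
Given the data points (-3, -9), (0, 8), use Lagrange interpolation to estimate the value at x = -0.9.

Lagrange interpolation formula:
P(x) = Σ yᵢ × Lᵢ(x)
where Lᵢ(x) = Π_{j≠i} (x - xⱼ)/(xᵢ - xⱼ)

L_0(-0.9) = (-0.9 - 0)/(-3 - 0) = 0.300000
L_1(-0.9) = (-0.9 - (-3))/(0 - (-3)) = 0.700000

P(-0.9) = (-9)×L_0(-0.9) + 8×L_1(-0.9)
P(-0.9) = 2.900000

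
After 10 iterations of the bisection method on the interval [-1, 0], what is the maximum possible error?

Bisection error bound: |error| ≤ (b-a)/2^n
|error| ≤ (0 - (-1))/2^10 = 1/2^10
|error| ≤ 0.0009765625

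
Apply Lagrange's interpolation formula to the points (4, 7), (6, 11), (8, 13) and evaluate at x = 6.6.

Lagrange interpolation formula:
P(x) = Σ yᵢ × Lᵢ(x)
where Lᵢ(x) = Π_{j≠i} (x - xⱼ)/(xᵢ - xⱼ)

L_0(6.6) = (6.6 - 6)/(4 - 6) × (6.6 - 8)/(4 - 8) = -0.105000
L_1(6.6) = (6.6 - 4)/(6 - 4) × (6.6 - 8)/(6 - 8) = 0.910000
L_2(6.6) = (6.6 - 4)/(8 - 4) × (6.6 - 6)/(8 - 6) = 0.195000

P(6.6) = 7×L_0(6.6) + 11×L_1(6.6) + 13×L_2(6.6)
P(6.6) = 11.810000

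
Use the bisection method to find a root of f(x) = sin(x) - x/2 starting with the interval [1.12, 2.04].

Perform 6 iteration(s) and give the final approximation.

f(x) = sin(x) - x/2
Initial interval: [1.12, 2.04]

Iteration 1:
  c_1 = (1.120000 + 2.040000)/2 = 1.580000
  f(c_1) = f(1.580000) = 0.209958
  f(a) × f(c) ≥ 0, new interval: [1.580000, 2.040000]
Iteration 2:
  c_2 = (1.580000 + 2.040000)/2 = 1.810000
  f(c_2) = f(1.810000) = 0.066527
  f(a) × f(c) ≥ 0, new interval: [1.810000, 2.040000]
Iteration 3:
  c_3 = (1.810000 + 2.040000)/2 = 1.925000
  f(c_3) = f(1.925000) = -0.024577
  f(a) × f(c) < 0, new interval: [1.810000, 1.925000]
Iteration 4:
  c_4 = (1.810000 + 1.925000)/2 = 1.867500
  f(c_4) = f(1.867500) = 0.022555
  f(a) × f(c) ≥ 0, new interval: [1.867500, 1.925000]
Iteration 5:
  c_5 = (1.867500 + 1.925000)/2 = 1.896250
  f(c_5) = f(1.896250) = -0.000619
  f(a) × f(c) < 0, new interval: [1.867500, 1.896250]
Iteration 6:
  c_6 = (1.867500 + 1.896250)/2 = 1.881875
  f(c_6) = f(1.881875) = 0.011066
  f(a) × f(c) ≥ 0, new interval: [1.881875, 1.896250]

After 6 iteration(s), the approximation is c_6 = 1.881875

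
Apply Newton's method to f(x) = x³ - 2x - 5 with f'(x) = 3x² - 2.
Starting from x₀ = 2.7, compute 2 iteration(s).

f(x) = x³ - 2x - 5
f'(x) = 3x² - 2
x₀ = 2.7

Newton-Raphson formula: x_{n+1} = x_n - f(x_n)/f'(x_n)

Iteration 1:
  f(2.700000) = 9.283000
  f'(2.700000) = 19.870000
  x_1 = 2.700000 - 9.283000/19.870000 = 2.232813
Iteration 2:
  f(2.232813) = 1.665964
  f'(2.232813) = 12.956366
  x_2 = 2.232813 - 1.665964/12.956366 = 2.104231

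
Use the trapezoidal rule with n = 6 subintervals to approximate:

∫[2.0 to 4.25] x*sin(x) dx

f(x) = x*sin(x)
a = 2.0, b = 4.25, n = 6
h = (b - a)/n = 0.375000

Trapezoidal rule: (h/2)[f(x₀) + 2f(x₁) + 2f(x₂) + ... + f(xₙ)]

x_0 = 2.0000, f(x_0) = 1.818595, coefficient = 1
x_1 = 2.3750, f(x_1) = 1.647502, coefficient = 2
x_2 = 2.7500, f(x_2) = 1.049568, coefficient = 2
x_3 = 3.1250, f(x_3) = 0.051850, coefficient = 2
x_4 = 3.5000, f(x_4) = -1.227741, coefficient = 2
x_5 = 3.8750, f(x_5) = -2.593944, coefficient = 2
x_6 = 4.2500, f(x_6) = -3.803705, coefficient = 1

I ≈ (0.375000/2) × -4.130641 = -0.774495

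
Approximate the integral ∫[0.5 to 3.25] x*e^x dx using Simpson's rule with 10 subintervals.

f(x) = x*e^x
a = 0.5, b = 3.25, n = 10
h = (b - a)/n = 0.275000

Simpson's rule: (h/3)[f(x₀) + 4f(x₁) + 2f(x₂) + ... + f(xₙ)]

x_0 = 0.5000, f(x_0) = 0.824361, coefficient = 1
x_1 = 0.7750, f(x_1) = 1.682209, coefficient = 4
x_2 = 1.0500, f(x_2) = 3.000534, coefficient = 2
x_3 = 1.3250, f(x_3) = 4.984896, coefficient = 4
x_4 = 1.6000, f(x_4) = 7.924852, coefficient = 2
x_5 = 1.8750, f(x_5) = 12.226536, coefficient = 4
x_6 = 2.1500, f(x_6) = 18.457446, coefficient = 2
x_7 = 2.4250, f(x_7) = 27.407906, coefficient = 4
x_8 = 2.7000, f(x_8) = 40.175276, coefficient = 2
x_9 = 2.9750, f(x_9) = 58.279129, coefficient = 4
x_10 = 3.2500, f(x_10) = 83.818605, coefficient = 1

I ≈ (0.275000/3) × 642.081882 = 58.857506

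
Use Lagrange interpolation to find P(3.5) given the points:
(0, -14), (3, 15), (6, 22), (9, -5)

Lagrange interpolation formula:
P(x) = Σ yᵢ × Lᵢ(x)
where Lᵢ(x) = Π_{j≠i} (x - xⱼ)/(xᵢ - xⱼ)

L_0(3.5) = (3.5 - 3)/(0 - 3) × (3.5 - 6)/(0 - 6) × (3.5 - 9)/(0 - 9) = -0.042438
L_1(3.5) = (3.5 - 0)/(3 - 0) × (3.5 - 6)/(3 - 6) × (3.5 - 9)/(3 - 9) = 0.891204
L_2(3.5) = (3.5 - 0)/(6 - 0) × (3.5 - 3)/(6 - 3) × (3.5 - 9)/(6 - 9) = 0.178241
L_3(3.5) = (3.5 - 0)/(9 - 0) × (3.5 - 3)/(9 - 3) × (3.5 - 6)/(9 - 6) = -0.027006

P(3.5) = (-14)×L_0(3.5) + 15×L_1(3.5) + 22×L_2(3.5) + (-5)×L_3(3.5)
P(3.5) = 18.018519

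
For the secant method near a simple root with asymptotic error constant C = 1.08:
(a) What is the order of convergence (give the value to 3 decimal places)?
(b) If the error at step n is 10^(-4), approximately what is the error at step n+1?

(a) Secant method has superlinear convergence with order φ = (1+√5)/2 ≈ 1.618.
    This means |e_{n+1}| ≈ C|e_n|^1.618.

(b) With |e_n| = 10^(-4) and C = 1.08:
    |e_{n+1}| ≈ 1.08 × (10^(-4))^1.618 = 1.08 × 10^(-6.47)

(a) ≈ 1.618 (golden ratio); (b) |e_{n+1}| ≈ 3.642e-07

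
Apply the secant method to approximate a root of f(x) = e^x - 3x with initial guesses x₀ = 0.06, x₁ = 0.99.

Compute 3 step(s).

f(x) = e^x - 3x
x₀ = 0.06, x₁ = 0.99

Secant formula: x_{n+1} = x_n - f(x_n)(x_n - x_{n-1})/(f(x_n) - f(x_{n-1}))

Iteration 1:
  f(0.060000) = 0.881837
  f(0.990000) = -0.278766
  x_2 = 0.990000 - (-0.278766)×(0.990000 - 0.060000)/(-0.278766 - 0.881837)
       = 0.766623
Iteration 2:
  f(0.990000) = -0.278766
  f(0.766623) = -0.147384
  x_3 = 0.766623 - (-0.147384)×(0.766623 - 0.990000)/(-0.147384 - (-0.278766))
       = 0.516039
Iteration 3:
  f(0.766623) = -0.147384
  f(0.516039) = 0.127262
  x_4 = 0.516039 - 0.127262×(0.516039 - 0.766623)/(0.127262 - (-0.147384))
       = 0.632151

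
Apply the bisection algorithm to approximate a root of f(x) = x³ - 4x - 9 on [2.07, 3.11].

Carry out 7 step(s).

f(x) = x³ - 4x - 9
Initial interval: [2.07, 3.11]

Iteration 1:
  c_1 = (2.070000 + 3.110000)/2 = 2.590000
  f(c_1) = f(2.590000) = -1.986021
  f(a) × f(c) ≥ 0, new interval: [2.590000, 3.110000]
Iteration 2:
  c_2 = (2.590000 + 3.110000)/2 = 2.850000
  f(c_2) = f(2.850000) = 2.749125
  f(a) × f(c) < 0, new interval: [2.590000, 2.850000]
Iteration 3:
  c_3 = (2.590000 + 2.850000)/2 = 2.720000
  f(c_3) = f(2.720000) = 0.243648
  f(a) × f(c) < 0, new interval: [2.590000, 2.720000]
Iteration 4:
  c_4 = (2.590000 + 2.720000)/2 = 2.655000
  f(c_4) = f(2.655000) = -0.904839
  f(a) × f(c) ≥ 0, new interval: [2.655000, 2.720000]
Iteration 5:
  c_5 = (2.655000 + 2.720000)/2 = 2.687500
  f(c_5) = f(2.687500) = -0.339111
  f(a) × f(c) ≥ 0, new interval: [2.687500, 2.720000]
Iteration 6:
  c_6 = (2.687500 + 2.720000)/2 = 2.703750
  f(c_6) = f(2.703750) = -0.049874
  f(a) × f(c) ≥ 0, new interval: [2.703750, 2.720000]
Iteration 7:
  c_7 = (2.703750 + 2.720000)/2 = 2.711875
  f(c_7) = f(2.711875) = 0.096350
  f(a) × f(c) < 0, new interval: [2.703750, 2.711875]

After 7 iteration(s), the approximation is c_7 = 2.711875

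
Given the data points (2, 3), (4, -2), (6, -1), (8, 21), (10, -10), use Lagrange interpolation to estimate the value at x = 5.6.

Lagrange interpolation formula:
P(x) = Σ yᵢ × Lᵢ(x)
where Lᵢ(x) = Π_{j≠i} (x - xⱼ)/(xᵢ - xⱼ)

L_0(5.6) = (5.6 - 4)/(2 - 4) × (5.6 - 6)/(2 - 6) × (5.6 - 8)/(2 - 8) × (5.6 - 10)/(2 - 10) = -0.017600
L_1(5.6) = (5.6 - 2)/(4 - 2) × (5.6 - 6)/(4 - 6) × (5.6 - 8)/(4 - 8) × (5.6 - 10)/(4 - 10) = 0.158400
L_2(5.6) = (5.6 - 2)/(6 - 2) × (5.6 - 4)/(6 - 4) × (5.6 - 8)/(6 - 8) × (5.6 - 10)/(6 - 10) = 0.950400
L_3(5.6) = (5.6 - 2)/(8 - 2) × (5.6 - 4)/(8 - 4) × (5.6 - 6)/(8 - 6) × (5.6 - 10)/(8 - 10) = -0.105600
L_4(5.6) = (5.6 - 2)/(10 - 2) × (5.6 - 4)/(10 - 4) × (5.6 - 6)/(10 - 6) × (5.6 - 8)/(10 - 8) = 0.014400

P(5.6) = 3×L_0(5.6) + (-2)×L_1(5.6) + (-1)×L_2(5.6) + 21×L_3(5.6) + (-10)×L_4(5.6)
P(5.6) = -3.681600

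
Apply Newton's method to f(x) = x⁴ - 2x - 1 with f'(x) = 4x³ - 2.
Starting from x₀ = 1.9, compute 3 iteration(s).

f(x) = x⁴ - 2x - 1
f'(x) = 4x³ - 2
x₀ = 1.9

Newton-Raphson formula: x_{n+1} = x_n - f(x_n)/f'(x_n)

Iteration 1:
  f(1.900000) = 8.232100
  f'(1.900000) = 25.436000
  x_1 = 1.900000 - 8.232100/25.436000 = 1.576360
Iteration 2:
  f(1.576360) = 2.022066
  f'(1.576360) = 13.668465
  x_2 = 1.576360 - 2.022066/13.668465 = 1.428424
Iteration 3:
  f(1.428424) = 0.306361
  f'(1.428424) = 9.658190
  x_3 = 1.428424 - 0.306361/9.658190 = 1.396703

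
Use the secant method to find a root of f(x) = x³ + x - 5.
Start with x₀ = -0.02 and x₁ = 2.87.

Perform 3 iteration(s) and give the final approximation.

f(x) = x³ + x - 5
x₀ = -0.02, x₁ = 2.87

Secant formula: x_{n+1} = x_n - f(x_n)(x_n - x_{n-1})/(f(x_n) - f(x_{n-1}))

Iteration 1:
  f(-0.020000) = -5.020008
  f(2.870000) = 21.509903
  x_2 = 2.870000 - 21.509903×(2.870000 - (-0.020000))/(21.509903 - (-5.020008))
       = 0.526848
Iteration 2:
  f(2.870000) = 21.509903
  f(0.526848) = -4.326916
  x_3 = 0.526848 - (-4.326916)×(0.526848 - 2.870000)/(-4.326916 - 21.509903)
       = 0.919258
Iteration 3:
  f(0.526848) = -4.326916
  f(0.919258) = -3.303938
  x_4 = 0.919258 - (-3.303938)×(0.919258 - 0.526848)/(-3.303938 - (-4.326916))
       = 2.186634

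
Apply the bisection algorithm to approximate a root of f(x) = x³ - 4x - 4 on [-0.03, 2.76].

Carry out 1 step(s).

f(x) = x³ - 4x - 4
Initial interval: [-0.03, 2.76]

Iteration 1:
  c_1 = (-0.030000 + 2.760000)/2 = 1.365000
  f(c_1) = f(1.365000) = -6.916698
  f(a) × f(c) ≥ 0, new interval: [1.365000, 2.760000]

After 1 iteration(s), the approximation is c_1 = 1.365000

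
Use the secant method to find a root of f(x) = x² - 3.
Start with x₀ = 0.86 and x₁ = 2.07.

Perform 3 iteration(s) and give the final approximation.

f(x) = x² - 3
x₀ = 0.86, x₁ = 2.07

Secant formula: x_{n+1} = x_n - f(x_n)(x_n - x_{n-1})/(f(x_n) - f(x_{n-1}))

Iteration 1:
  f(0.860000) = -2.260400
  f(2.070000) = 1.284900
  x_2 = 2.070000 - 1.284900×(2.070000 - 0.860000)/(1.284900 - (-2.260400))
       = 1.631468
Iteration 2:
  f(2.070000) = 1.284900
  f(1.631468) = -0.338314
  x_3 = 1.631468 - (-0.338314)×(1.631468 - 2.070000)/(-0.338314 - 1.284900)
       = 1.722867
Iteration 3:
  f(1.631468) = -0.338314
  f(1.722867) = -0.031728
  x_4 = 1.722867 - (-0.031728)×(1.722867 - 1.631468)/(-0.031728 - (-0.338314))
       = 1.732326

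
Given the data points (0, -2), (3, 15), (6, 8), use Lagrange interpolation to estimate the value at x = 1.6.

Lagrange interpolation formula:
P(x) = Σ yᵢ × Lᵢ(x)
where Lᵢ(x) = Π_{j≠i} (x - xⱼ)/(xᵢ - xⱼ)

L_0(1.6) = (1.6 - 3)/(0 - 3) × (1.6 - 6)/(0 - 6) = 0.342222
L_1(1.6) = (1.6 - 0)/(3 - 0) × (1.6 - 6)/(3 - 6) = 0.782222
L_2(1.6) = (1.6 - 0)/(6 - 0) × (1.6 - 3)/(6 - 3) = -0.124444

P(1.6) = (-2)×L_0(1.6) + 15×L_1(1.6) + 8×L_2(1.6)
P(1.6) = 10.053333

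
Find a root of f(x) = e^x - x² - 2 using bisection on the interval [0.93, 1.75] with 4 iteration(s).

f(x) = e^x - x² - 2
Initial interval: [0.93, 1.75]

Iteration 1:
  c_1 = (0.930000 + 1.750000)/2 = 1.340000
  f(c_1) = f(1.340000) = 0.023444
  f(a) × f(c) < 0, new interval: [0.930000, 1.340000]
Iteration 2:
  c_2 = (0.930000 + 1.340000)/2 = 1.135000
  f(c_2) = f(1.135000) = -0.177051
  f(a) × f(c) ≥ 0, new interval: [1.135000, 1.340000]
Iteration 3:
  c_3 = (1.135000 + 1.340000)/2 = 1.237500
  f(c_3) = f(1.237500) = -0.084421
  f(a) × f(c) ≥ 0, new interval: [1.237500, 1.340000]
Iteration 4:
  c_4 = (1.237500 + 1.340000)/2 = 1.288750
  f(c_4) = f(1.288750) = -0.032628
  f(a) × f(c) ≥ 0, new interval: [1.288750, 1.340000]

After 4 iteration(s), the approximation is c_4 = 1.288750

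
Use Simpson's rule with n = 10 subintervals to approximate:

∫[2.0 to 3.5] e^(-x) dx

f(x) = e^(-x)
a = 2.0, b = 3.5, n = 10
h = (b - a)/n = 0.150000

Simpson's rule: (h/3)[f(x₀) + 4f(x₁) + 2f(x₂) + ... + f(xₙ)]

x_0 = 2.0000, f(x_0) = 0.135335, coefficient = 1
x_1 = 2.1500, f(x_1) = 0.116484, coefficient = 4
x_2 = 2.3000, f(x_2) = 0.100259, coefficient = 2
x_3 = 2.4500, f(x_3) = 0.086294, coefficient = 4
x_4 = 2.6000, f(x_4) = 0.074274, coefficient = 2
x_5 = 2.7500, f(x_5) = 0.063928, coefficient = 4
x_6 = 2.9000, f(x_6) = 0.055023, coefficient = 2
x_7 = 3.0500, f(x_7) = 0.047359, coefficient = 4
x_8 = 3.2000, f(x_8) = 0.040762, coefficient = 2
x_9 = 3.3500, f(x_9) = 0.035084, coefficient = 4
x_10 = 3.5000, f(x_10) = 0.030197, coefficient = 1

I ≈ (0.150000/3) × 2.102764 = 0.105138
Exact value: 0.105138
Error: 0.000000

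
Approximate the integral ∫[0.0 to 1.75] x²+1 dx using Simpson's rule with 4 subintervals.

f(x) = x²+1
a = 0.0, b = 1.75, n = 4
h = (b - a)/n = 0.437500

Simpson's rule: (h/3)[f(x₀) + 4f(x₁) + 2f(x₂) + ... + f(xₙ)]

x_0 = 0.0000, f(x_0) = 1.000000, coefficient = 1
x_1 = 0.4375, f(x_1) = 1.191406, coefficient = 4
x_2 = 0.8750, f(x_2) = 1.765625, coefficient = 2
x_3 = 1.3125, f(x_3) = 2.722656, coefficient = 4
x_4 = 1.7500, f(x_4) = 4.062500, coefficient = 1

I ≈ (0.437500/3) × 24.250000 = 3.536458
Exact value: 3.536458
Error: 0.000000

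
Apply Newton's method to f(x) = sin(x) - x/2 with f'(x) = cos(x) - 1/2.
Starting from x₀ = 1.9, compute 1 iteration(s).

f(x) = sin(x) - x/2
f'(x) = cos(x) - 1/2
x₀ = 1.9

Newton-Raphson formula: x_{n+1} = x_n - f(x_n)/f'(x_n)

Iteration 1:
  f(1.900000) = -0.003700
  f'(1.900000) = -0.823290
  x_1 = 1.900000 - (-0.003700)/(-0.823290) = 1.895506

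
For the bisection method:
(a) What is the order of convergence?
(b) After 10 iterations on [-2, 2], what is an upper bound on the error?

(a) Bisection has linear (order 1) convergence; the error is halved each step.

(b) Error bound = (b-a)/2^n = (2 - (-2))/2^{10}
    = 4/2^{10}

(a) 1 (linear); (b) error ≤ 3.91e-03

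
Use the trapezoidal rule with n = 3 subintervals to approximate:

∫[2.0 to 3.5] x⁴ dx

f(x) = x⁴
a = 2.0, b = 3.5, n = 3
h = (b - a)/n = 0.500000

Trapezoidal rule: (h/2)[f(x₀) + 2f(x₁) + 2f(x₂) + ... + f(xₙ)]

x_0 = 2.0000, f(x_0) = 16.000000, coefficient = 1
x_1 = 2.5000, f(x_1) = 39.062500, coefficient = 2
x_2 = 3.0000, f(x_2) = 81.000000, coefficient = 2
x_3 = 3.5000, f(x_3) = 150.062500, coefficient = 1

I ≈ (0.500000/2) × 406.187500 = 101.546875
Exact value: 98.643750
Error: 2.903125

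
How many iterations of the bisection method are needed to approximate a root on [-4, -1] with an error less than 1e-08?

We need (b-a)/2^n ≤ 1e-08
(-1 - (-4))/2^n ≤ 1e-08
3/2^n ≤ 1e-08
2^n ≥ 300000000
n ≥ log₂(300000000) = 28.16
n ≥ 29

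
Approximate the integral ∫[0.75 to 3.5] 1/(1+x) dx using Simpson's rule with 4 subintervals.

f(x) = 1/(1+x)
a = 0.75, b = 3.5, n = 4
h = (b - a)/n = 0.687500

Simpson's rule: (h/3)[f(x₀) + 4f(x₁) + 2f(x₂) + ... + f(xₙ)]

x_0 = 0.7500, f(x_0) = 0.571429, coefficient = 1
x_1 = 1.4375, f(x_1) = 0.410256, coefficient = 4
x_2 = 2.1250, f(x_2) = 0.320000, coefficient = 2
x_3 = 2.8125, f(x_3) = 0.262295, coefficient = 4
x_4 = 3.5000, f(x_4) = 0.222222, coefficient = 1

I ≈ (0.687500/3) × 4.123857 = 0.945051
Exact value: 0.944462
Error: 0.000589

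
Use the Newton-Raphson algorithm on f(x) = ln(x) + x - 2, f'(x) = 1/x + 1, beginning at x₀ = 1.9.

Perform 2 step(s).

f(x) = ln(x) + x - 2
f'(x) = 1/x + 1
x₀ = 1.9

Newton-Raphson formula: x_{n+1} = x_n - f(x_n)/f'(x_n)

Iteration 1:
  f(1.900000) = 0.541854
  f'(1.900000) = 1.526316
  x_1 = 1.900000 - 0.541854/1.526316 = 1.544992
Iteration 2:
  f(1.544992) = -0.019989
  f'(1.544992) = 1.647252
  x_2 = 1.544992 - (-0.019989)/1.647252 = 1.557127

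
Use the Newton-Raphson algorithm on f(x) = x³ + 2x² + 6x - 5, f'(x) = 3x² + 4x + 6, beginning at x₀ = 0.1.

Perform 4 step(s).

f(x) = x³ + 2x² + 6x - 5
f'(x) = 3x² + 4x + 6
x₀ = 0.1

Newton-Raphson formula: x_{n+1} = x_n - f(x_n)/f'(x_n)

Iteration 1:
  f(0.100000) = -4.379000
  f'(0.100000) = 6.430000
  x_1 = 0.100000 - (-4.379000)/6.430000 = 0.781026
Iteration 2:
  f(0.781026) = 1.382591
  f'(0.781026) = 10.954113
  x_2 = 0.781026 - 1.382591/10.954113 = 0.654810
Iteration 3:
  f(0.654810) = 0.067177
  f'(0.654810) = 9.905567
  x_3 = 0.654810 - 0.067177/9.905567 = 0.648028
Iteration 4:
  f(0.648028) = 0.000182
  f'(0.648028) = 9.851933
  x_4 = 0.648028 - 0.000182/9.851933 = 0.648010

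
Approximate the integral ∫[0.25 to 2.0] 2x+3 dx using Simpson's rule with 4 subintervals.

f(x) = 2x+3
a = 0.25, b = 2.0, n = 4
h = (b - a)/n = 0.437500

Simpson's rule: (h/3)[f(x₀) + 4f(x₁) + 2f(x₂) + ... + f(xₙ)]

x_0 = 0.2500, f(x_0) = 3.500000, coefficient = 1
x_1 = 0.6875, f(x_1) = 4.375000, coefficient = 4
x_2 = 1.1250, f(x_2) = 5.250000, coefficient = 2
x_3 = 1.5625, f(x_3) = 6.125000, coefficient = 4
x_4 = 2.0000, f(x_4) = 7.000000, coefficient = 1

I ≈ (0.437500/3) × 63.000000 = 9.187500
Exact value: 9.187500
Error: 0.000000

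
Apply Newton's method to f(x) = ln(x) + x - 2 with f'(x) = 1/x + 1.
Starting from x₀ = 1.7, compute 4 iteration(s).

f(x) = ln(x) + x - 2
f'(x) = 1/x + 1
x₀ = 1.7

Newton-Raphson formula: x_{n+1} = x_n - f(x_n)/f'(x_n)

Iteration 1:
  f(1.700000) = 0.230628
  f'(1.700000) = 1.588235
  x_1 = 1.700000 - 0.230628/1.588235 = 1.554790
Iteration 2:
  f(1.554790) = -0.003870
  f'(1.554790) = 1.643174
  x_2 = 1.554790 - (-0.003870)/1.643174 = 1.557145
Iteration 3:
  f(1.557145) = -0.000001
  f'(1.557145) = 1.642201
  x_3 = 1.557145 - (-0.000001)/1.642201 = 1.557146
Iteration 4:
  f(1.557146) = 0.000000
  f'(1.557146) = 1.642201
  x_4 = 1.557146 - 0.000000/1.642201 = 1.557146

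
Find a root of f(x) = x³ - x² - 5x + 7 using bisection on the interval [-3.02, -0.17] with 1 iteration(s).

f(x) = x³ - x² - 5x + 7
Initial interval: [-3.02, -0.17]

Iteration 1:
  c_1 = (-3.020000 + (-0.170000))/2 = -1.595000
  f(c_1) = f(-1.595000) = 8.373255
  f(a) × f(c) < 0, new interval: [-3.020000, -1.595000]

After 1 iteration(s), the approximation is c_1 = -1.595000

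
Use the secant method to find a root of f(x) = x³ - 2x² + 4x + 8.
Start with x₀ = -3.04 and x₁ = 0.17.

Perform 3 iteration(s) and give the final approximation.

f(x) = x³ - 2x² + 4x + 8
x₀ = -3.04, x₁ = 0.17

Secant formula: x_{n+1} = x_n - f(x_n)(x_n - x_{n-1})/(f(x_n) - f(x_{n-1}))

Iteration 1:
  f(-3.040000) = -50.737664
  f(0.170000) = 8.627113
  x_2 = 0.170000 - 8.627113×(0.170000 - (-3.040000))/(8.627113 - (-50.737664))
       = -0.296489
Iteration 2:
  f(0.170000) = 8.627113
  f(-0.296489) = 6.612168
  x_3 = -0.296489 - 6.612168×(-0.296489 - 0.170000)/(6.612168 - 8.627113)
       = -1.827303
Iteration 3:
  f(-0.296489) = 6.612168
  f(-1.827303) = -12.088714
  x_4 = -1.827303 - (-12.088714)×(-1.827303 - (-0.296489))/(-12.088714 - 6.612168)
       = -0.837747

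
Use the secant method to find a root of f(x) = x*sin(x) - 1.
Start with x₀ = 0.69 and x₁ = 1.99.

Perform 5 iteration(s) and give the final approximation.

f(x) = x*sin(x) - 1
x₀ = 0.69, x₁ = 1.99

Secant formula: x_{n+1} = x_n - f(x_n)(x_n - x_{n-1})/(f(x_n) - f(x_{n-1}))

Iteration 1:
  f(0.690000) = -0.560789
  f(1.990000) = 0.817693
  x_2 = 1.990000 - 0.817693×(1.990000 - 0.690000)/(0.817693 - (-0.560789))
       = 1.218862
Iteration 2:
  f(1.990000) = 0.817693
  f(1.218862) = 0.144155
  x_3 = 1.218862 - 0.144155×(1.218862 - 1.990000)/(0.144155 - 0.817693)
       = 1.053818
Iteration 3:
  f(1.218862) = 0.144155
  f(1.053818) = -0.083898
  x_4 = 1.053818 - (-0.083898)×(1.053818 - 1.218862)/(-0.083898 - 0.144155)
       = 1.114536
Iteration 4:
  f(1.053818) = -0.083898
  f(1.114536) = 0.000526
  x_5 = 1.114536 - 0.000526×(1.114536 - 1.053818)/(0.000526 - (-0.083898))
       = 1.114158
Iteration 5:
  f(1.114536) = 0.000526
  f(1.114158) = 0.000001
  x_6 = 1.114158 - 0.000001×(1.114158 - 1.114536)/(0.000001 - 0.000526)
       = 1.114157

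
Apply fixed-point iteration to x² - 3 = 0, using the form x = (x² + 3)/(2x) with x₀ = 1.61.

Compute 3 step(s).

Equation: x² - 3 = 0
Fixed-point form: x = (x² + 3)/(2x)
x₀ = 1.61

x_1 = g(1.610000) = 1.736677
x_2 = g(1.736677) = 1.732057
x_3 = g(1.732057) = 1.732051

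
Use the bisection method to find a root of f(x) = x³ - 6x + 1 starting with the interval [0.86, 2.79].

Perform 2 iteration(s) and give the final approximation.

f(x) = x³ - 6x + 1
Initial interval: [0.86, 2.79]

Iteration 1:
  c_1 = (0.860000 + 2.790000)/2 = 1.825000
  f(c_1) = f(1.825000) = -3.871609
  f(a) × f(c) ≥ 0, new interval: [1.825000, 2.790000]
Iteration 2:
  c_2 = (1.825000 + 2.790000)/2 = 2.307500
  f(c_2) = f(2.307500) = -0.558586
  f(a) × f(c) ≥ 0, new interval: [2.307500, 2.790000]

After 2 iteration(s), the approximation is c_2 = 2.307500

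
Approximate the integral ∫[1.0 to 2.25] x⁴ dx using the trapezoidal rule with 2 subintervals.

f(x) = x⁴
a = 1.0, b = 2.25, n = 2
h = (b - a)/n = 0.625000

Trapezoidal rule: (h/2)[f(x₀) + 2f(x₁) + 2f(x₂) + ... + f(xₙ)]

x_0 = 1.0000, f(x_0) = 1.000000, coefficient = 1
x_1 = 1.6250, f(x_1) = 6.972900, coefficient = 2
x_2 = 2.2500, f(x_2) = 25.628906, coefficient = 1

I ≈ (0.625000/2) × 40.574707 = 12.679596
Exact value: 11.333008
Error: 1.346588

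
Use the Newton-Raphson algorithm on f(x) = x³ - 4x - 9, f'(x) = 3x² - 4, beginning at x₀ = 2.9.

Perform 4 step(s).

f(x) = x³ - 4x - 9
f'(x) = 3x² - 4
x₀ = 2.9

Newton-Raphson formula: x_{n+1} = x_n - f(x_n)/f'(x_n)

Iteration 1:
  f(2.900000) = 3.789000
  f'(2.900000) = 21.230000
  x_1 = 2.900000 - 3.789000/21.230000 = 2.721526
Iteration 2:
  f(2.721526) = 0.271435
  f'(2.721526) = 18.220114
  x_2 = 2.721526 - 0.271435/18.220114 = 2.706629
Iteration 3:
  f(2.706629) = 0.001809
  f'(2.706629) = 17.977515
  x_3 = 2.706629 - 0.001809/17.977515 = 2.706528
Iteration 4:
  f(2.706528) = 0.000000
  f'(2.706528) = 17.975881
  x_4 = 2.706528 - 0.000000/17.975881 = 2.706528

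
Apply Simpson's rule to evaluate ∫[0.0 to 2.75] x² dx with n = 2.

f(x) = x²
a = 0.0, b = 2.75, n = 2
h = (b - a)/n = 1.375000

Simpson's rule: (h/3)[f(x₀) + 4f(x₁) + 2f(x₂) + ... + f(xₙ)]

x_0 = 0.0000, f(x_0) = 0.000000, coefficient = 1
x_1 = 1.3750, f(x_1) = 1.890625, coefficient = 4
x_2 = 2.7500, f(x_2) = 7.562500, coefficient = 1

I ≈ (1.375000/3) × 15.125000 = 6.932292
Exact value: 6.932292
Error: 0.000000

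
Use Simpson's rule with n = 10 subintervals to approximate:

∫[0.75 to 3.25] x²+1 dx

f(x) = x²+1
a = 0.75, b = 3.25, n = 10
h = (b - a)/n = 0.250000

Simpson's rule: (h/3)[f(x₀) + 4f(x₁) + 2f(x₂) + ... + f(xₙ)]

x_0 = 0.7500, f(x_0) = 1.562500, coefficient = 1
x_1 = 1.0000, f(x_1) = 2.000000, coefficient = 4
x_2 = 1.2500, f(x_2) = 2.562500, coefficient = 2
x_3 = 1.5000, f(x_3) = 3.250000, coefficient = 4
x_4 = 1.7500, f(x_4) = 4.062500, coefficient = 2
x_5 = 2.0000, f(x_5) = 5.000000, coefficient = 4
x_6 = 2.2500, f(x_6) = 6.062500, coefficient = 2
x_7 = 2.5000, f(x_7) = 7.250000, coefficient = 4
x_8 = 2.7500, f(x_8) = 8.562500, coefficient = 2
x_9 = 3.0000, f(x_9) = 10.000000, coefficient = 4
x_10 = 3.2500, f(x_10) = 11.562500, coefficient = 1

I ≈ (0.250000/3) × 165.625000 = 13.802083
Exact value: 13.802083
Error: 0.000000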